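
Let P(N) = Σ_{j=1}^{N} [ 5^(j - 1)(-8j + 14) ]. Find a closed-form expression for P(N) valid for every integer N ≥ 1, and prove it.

We claim P(N) = 2·5^N(-N + 2) - 4 for all N ≥ 1.
Base step (N = 1): P(1) = 6, and the closed form gives 6. They agree.
Suppose the result is true for N = j, so P(j) = 2·5^j(-j + 2) - 4.
Then P(j+1) = P(j) + (5^j(-8j + 6)) = (2·5^j(-j + 2) - 4) + (5^j(-8j + 6)).
Simplifying, P(j+1) = -10·5^j·j + 10·5^j - 4 = 2·5^(j+1)(-(j+1) + 2) - 4,
which is the closed form with N = j+1.
Hence, by induction on N, the claim holds for every N ≥ 1.

P(N) = 2·5^N(-N + 2) - 4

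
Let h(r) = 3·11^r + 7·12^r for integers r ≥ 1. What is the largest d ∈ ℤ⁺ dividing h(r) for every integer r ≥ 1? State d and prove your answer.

d = 3

Computing the first values: h(1) = 117 and h(2) = 1371; gcd(117, 1371) = 3, so d ≤ 3.
We prove 3 | 3·11^r + 7·12^r for all r ≥ 1 by induction on r.
For the base case r = 1: h(1) = 117 = 3·(39), so 3 | h(1).
Inductive step: suppose the statement holds for some m ≥ 1, i.e. 3 | h(m). Then
h(m+1) − 12·h(m) = (3·11^(m+1) + 7·12^(m+1)) − 12·(3·11^m + 7·12^m) = (3)·11^m·(11 − 12) = (-3)·11^m. Since 3 | h(m) by the inductive hypothesis, 3 | 12·h(m); and 3 | -3 since -3 = 3·-1. Therefore 3 | h(m+1).
By the principle of mathematical induction, the result holds for all r ≥ 1.
Therefore the largest such d is 3.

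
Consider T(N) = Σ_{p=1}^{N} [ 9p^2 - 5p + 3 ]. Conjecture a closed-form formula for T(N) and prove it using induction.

T(N) = N(3N^2 + 2N + 2)

We claim T(N) = N(3N^2 + 2N + 2) for all N ≥ 1.
Base step (N = 1): T(1) = 7, and the closed form gives 7. They agree.
Suppose the result is true for N = p, so T(p) = p(3p^2 + 2p + 2).
Then T(p+1) = T(p) + (9p^2 + 13p + 7) = (p(3p^2 + 2p + 2)) + (9p^2 + 13p + 7).
Simplifying, T(p+1) = (p + 1)(3p^2 + 8p + 7) = (p+1)(3(p+1)^2 + 2(p+1) + 2),
which is the closed form with N = p+1.
By induction, the statement is established for all N ≥ 1.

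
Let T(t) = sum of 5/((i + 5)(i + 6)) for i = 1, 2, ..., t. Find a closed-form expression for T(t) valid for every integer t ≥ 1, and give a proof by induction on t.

T(t) = 5t/(6(t + 6))

We claim T(t) = 5t/(6(t + 6)) for all t ≥ 1.
For the base case t = 1: T(1) = 5/42, and the closed form gives 5/42. They agree.
Inductive step: suppose the statement holds for some i ≥ 1, so T(i) = 5i/(6(i + 6)).
Then T(i+1) = T(i) + (5/((i + 6)(i + 7))) = (5i/(6(i + 6))) + (5/((i + 6)(i + 7))).
Simplifying, T(i+1) = 5(i + 1)/(6(i + 7)) = 5(i+1)/(6((i+1) + 6)),
which is the closed form with t = i+1.
Hence, by induction on t, the claim holds for every t ≥ 1.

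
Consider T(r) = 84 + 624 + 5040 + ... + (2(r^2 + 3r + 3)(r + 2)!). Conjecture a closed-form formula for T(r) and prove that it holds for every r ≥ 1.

We claim T(r) = (2r + 2)(r + 3)! - 12 for all r ≥ 1.
Base step (r = 1): T(1) = 84, and the closed form gives 84. They agree.
Inductive step: suppose the statement holds for some p ≥ 1, so T(p) = (2p + 2)(p + 3)! - 12.
Then T(p+1) = T(p) + (2(p^2 + 5p + 7)(p + 3)!) = ((2p + 2)(p + 3)! - 12) + (2(p^2 + 5p + 7)(p + 3)!).
Simplifying, T(p+1) = (2(p+1) + 2)((p+1) + 3)! - 12,
which is the closed form with r = p+1.
By the principle of mathematical induction, the result holds for all r ≥ 1.

T(r) = (2r + 2)(r + 3)! - 12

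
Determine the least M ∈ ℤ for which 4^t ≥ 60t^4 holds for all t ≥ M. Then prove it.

M = 10

At t = 9: 262144 < 393660, so the inequality fails and M ≥ 10. We prove 4^t ≥ 60t^4 for all t ≥ 10.
Base step (t = 10): 4^t = 1048576 and 60t^4 = 600000, so 1048576 ≥ 600000.
Inductive step: assume the claim holds for t = j, so 4^j ≥ 60j^4.
Then 4^(j + 1) = 4·(4^j) ≥ 4·(60j^4).
Also, for j ≥ 10 we have 4·(60j^4) ≥ 60(j+1)^4, since 4 ≥ (1 + 1/j)^4 for all j ≥ 10.
Combining, 4^(j + 1) ≥ 60(j+1)^4.
By induction, the statement is established for all t ≥ 10.
Hence the smallest such M is 10.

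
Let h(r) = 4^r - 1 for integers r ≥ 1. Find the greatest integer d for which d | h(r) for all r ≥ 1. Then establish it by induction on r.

Computing the first values: h(1) = 3 and h(2) = 15; gcd(3, 15) = 3, so d ≤ 3.
We prove 3 | 4^r - 1 for all r ≥ 1 by induction on r.
Base step (r = 1): h(1) = 3 = 3·(1), so 3 | h(1).
Suppose the result is true for r = m, i.e. 3 | h(m). Then
4^{m+1} − 1^{m+1} = 4·4^m − 1·1^m = 4·(4^m − 1^m) + (3)·1^m. The first term is divisible by 3 by the inductive hypothesis, and the second term (3)·1^m is divisible by 3 since 3 | 3. Hence 3 | h(m+1).
By the principle of mathematical induction, the result holds for all r ≥ 1.
Therefore the largest such d is 3.

d = 3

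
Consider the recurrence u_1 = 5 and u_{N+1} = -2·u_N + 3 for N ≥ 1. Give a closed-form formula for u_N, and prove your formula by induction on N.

u_N = (-2)^(N + 1) + 1

Computing the first terms: u_1 = 5, u_2 = -7, u_3 = 17. This suggests u_N = (-2)^(N + 1) + 1.
Base step (N = 1): the formula gives 5 = 5 = u_1.
Suppose the result is true for N = p, so u_p = (-2)^(p + 1) + 1.
Then u_{p+1} = -2·u_p + 3 = -2·((-2)^(p + 1) + 1) + 3 = (-2)^(p + 2) + 1 = (-2)^((p+1) + 1) + 1,
which is the claimed formula at N = p+1.
Hence, by induction on N, the claim holds for every N ≥ 1.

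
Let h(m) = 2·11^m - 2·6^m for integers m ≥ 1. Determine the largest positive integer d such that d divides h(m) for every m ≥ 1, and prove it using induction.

d = 10

Computing the first values: h(1) = 10 and h(2) = 170; gcd(10, 170) = 10, so d ≤ 10.
We prove 10 | 2·11^m - 2·6^m for all m ≥ 1 by induction on m.
Base step (m = 1): h(1) = 10 = 10·(1), so 10 | h(1).
For the inductive step, assume it holds for an arbitrary i ≥ 1, i.e. 10 | h(i). Then
h(i+1) − 11·h(i) = (2·11^(i+1) - 2·6^(i+1)) − 11·(2·11^i - 2·6^i) = (-2)·6^i·(6 − 11) = (10)·6^i. Since 10 | h(i) by the inductive hypothesis, 10 | 11·h(i); and 10 | 10 since 10 = 10·1. Therefore 10 | h(i+1).
By the principle of mathematical induction, the result holds for all m ≥ 1.
Therefore the largest such d is 10.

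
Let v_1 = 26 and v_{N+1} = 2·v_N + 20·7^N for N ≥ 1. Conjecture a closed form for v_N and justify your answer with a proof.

v_N = -2^N + 4·7^N

Computing the first terms: v_1 = 26, v_2 = 192, v_3 = 1364. This suggests v_N = -2^N + 4·7^N.
For the base case N = 1: the formula gives 26 = 26 = v_1.
For the inductive step, assume it holds for an arbitrary p ≥ 1, so v_p = -2^p + 4·7^p.
Then v_{p+1} = 2·v_p + 20·7^p = 2·(-2^p + 4·7^p) + 20·7^p = -2^(p + 1) + 4·7^(p + 1),
which is the claimed formula at N = p+1.
By the principle of mathematical induction, the result holds for all N ≥ 1.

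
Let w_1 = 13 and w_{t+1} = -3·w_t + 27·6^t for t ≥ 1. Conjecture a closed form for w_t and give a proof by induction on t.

w_t = -5(-3)^(t - 1) + 3·6^t

Computing the first terms: w_1 = 13, w_2 = 123, w_3 = 603. This suggests w_t = -5(-3)^(t - 1) + 3·6^t.
Base case (t = 1): the formula gives 13 = 13 = w_1.
Inductive step: assume the claim holds for t = k, so w_k = -5(-3)^(k - 1) + 3·6^k.
Then w_{k+1} = -3·w_k + 27·6^k = -3·(-5(-3)^(k - 1) + 3·6^k) + 27·6^k = -5(-3)^k + 3·6^(k + 1) = -5(-3)^((k+1) - 1) + 3·6^(k+1),
which is the claimed formula at t = k+1.
Hence, by induction on t, the claim holds for every t ≥ 1.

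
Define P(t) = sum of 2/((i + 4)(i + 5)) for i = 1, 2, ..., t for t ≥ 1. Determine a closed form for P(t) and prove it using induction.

We claim P(t) = 2t/(5(t + 5)) for all t ≥ 1.
For the base case t = 1: P(1) = 1/15, and the closed form gives 1/15. They agree.
Inductive step: suppose the statement holds for some i ≥ 1, so P(i) = 2i/(5(i + 5)).
Then P(i+1) = P(i) + (2/((i + 5)(i + 6))) = (2i/(5(i + 5))) + (2/((i + 5)(i + 6))).
Simplifying, P(i+1) = 2(i + 1)/(5(i + 6)) = 2(i+1)/(5((i+1) + 5)),
which is the closed form with t = i+1.
Hence, by induction on t, the claim holds for every t ≥ 1.

P(t) = 2t/(5(t + 5))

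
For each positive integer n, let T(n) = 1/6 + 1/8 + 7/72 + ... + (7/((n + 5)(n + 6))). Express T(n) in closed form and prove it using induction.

We claim T(n) = 7n/(6(n + 6)) for all n ≥ 1.
When n = 1: T(1) = 1/6, and the closed form gives 1/6. They agree.
Inductive step: suppose the statement holds for some i ≥ 1, so T(i) = 7i/(6(i + 6)).
Then T(i+1) = T(i) + (7/((i + 6)(i + 7))) = (7i/(6(i + 6))) + (7/((i + 6)(i + 7))).
Simplifying, T(i+1) = 7(i + 1)/(6(i + 7)) = 7(i+1)/(6((i+1) + 6)),
which is the closed form with n = i+1.
Hence, by induction on n, the claim holds for every n ≥ 1.

T(n) = 7n/(6(n + 6))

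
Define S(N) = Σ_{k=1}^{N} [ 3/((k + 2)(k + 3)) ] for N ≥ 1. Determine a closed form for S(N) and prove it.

S(N) = N/(N + 3)

We claim S(N) = N/(N + 3) for all N ≥ 1.
Base step (N = 1): S(1) = 1/4, and the closed form gives 1/4. They agree.
Inductive step: suppose the statement holds for some k ≥ 1, so S(k) = k/(k + 3).
Then S(k+1) = S(k) + (3/((k + 3)(k + 4))) = (k/(k + 3)) + (3/((k + 3)(k + 4))).
Simplifying, S(k+1) = (k + 1)/(k + 4) = (k+1)/((k+1) + 3),
which is the closed form with N = k+1.
Hence, by induction on N, the claim holds for every N ≥ 1.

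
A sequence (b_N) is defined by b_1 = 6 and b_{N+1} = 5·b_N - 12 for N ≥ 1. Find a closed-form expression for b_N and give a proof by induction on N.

Computing the first terms: b_1 = 6, b_2 = 18, b_3 = 78. This suggests b_N = 3·5^(N - 1) + 3.
When N = 1: the formula gives 6 = 6 = b_1.
Suppose the result is true for N = j, so b_j = 3·5^(j - 1) + 3.
Then b_{j+1} = 5·b_j - 12 = 5·(3·5^(j - 1) + 3) - 12 = 3·5^j + 3 = 3·5^((j+1) - 1) + 3,
which is the claimed formula at N = j+1.
By induction, the statement is established for all N ≥ 1.

b_N = 3·5^(N - 1) + 3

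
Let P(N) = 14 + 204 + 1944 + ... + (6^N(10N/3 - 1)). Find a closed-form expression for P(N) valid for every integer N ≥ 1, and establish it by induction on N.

P(N) = 2·6^N(2N - 1) + 2

We claim P(N) = 2·6^N(2N - 1) + 2 for all N ≥ 1.
Base case (N = 1): P(1) = 14, and the closed form gives 14. They agree.
Inductive step: suppose the statement holds for some j ≥ 1, so P(j) = 2·6^j(2j - 1) + 2.
Then P(j+1) = P(j) + (6^j(20j + 14)) = (2·6^j(2j - 1) + 2) + (6^j(20j + 14)).
Simplifying, P(j+1) = 24·6^j·j + 12·6^j + 2 = 2·6^(j+1)(2(j+1) - 1) + 2,
which is the closed form with N = j+1.
By the principle of mathematical induction, the result holds for all N ≥ 1.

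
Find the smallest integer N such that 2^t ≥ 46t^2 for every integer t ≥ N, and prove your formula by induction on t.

At t = 12: 4096 < 6624, so the inequality fails and N ≥ 13. We prove 2^t ≥ 46t^2 for all t ≥ 13.
For the base case t = 13: 2^t = 8192 and 46t^2 = 7774, so 8192 ≥ 7774.
Inductive step: suppose the statement holds for some j ≥ 13, so 2^j ≥ 46j^2.
Then 2^(j + 1) = 2·(2^j) ≥ 2·(46j^2).
Also, for j ≥ 13 we have 2·(46j^2) ≥ 46(j+1)^2, since 2 ≥ (1 + 1/j)^2 for all j ≥ 13.
Combining, 2^(j + 1) ≥ 46(j+1)^2.
Hence, by induction on t, the claim holds for every t ≥ 13.
Hence the smallest such N is 13.

N = 13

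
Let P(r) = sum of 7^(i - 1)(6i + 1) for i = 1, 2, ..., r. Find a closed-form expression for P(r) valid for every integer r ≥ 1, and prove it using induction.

We claim P(r) = 7^r·r for all r ≥ 1.
Base case (r = 1): P(1) = 7, and the closed form gives 7. They agree.
Suppose the result is true for r = i, so P(i) = 7^i·i.
Then P(i+1) = P(i) + (7^i(6i + 7)) = (7^i·i) + (7^i(6i + 7)).
Simplifying, P(i+1) = 7^(i + 1)(i + 1) = 7^(i+1)·(i+1),
which is the closed form with r = i+1.
Hence, by induction on r, the claim holds for every r ≥ 1.

P(r) = 7^r·r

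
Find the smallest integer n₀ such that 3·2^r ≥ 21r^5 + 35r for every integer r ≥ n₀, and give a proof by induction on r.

At r = 26: 201326592 < 249509806, so the inequality fails and n₀ ≥ 27. We prove 3·2^r ≥ 21r^5 + 35r for all r ≥ 27.
For the base case r = 27: 3·2^r = 402653184 and 21r^5 + 35r = 301327992, so 402653184 ≥ 301327992.
Inductive step: assume the claim holds for r = i, so 3·2^i ≥ 21i^5 + 35i.
Then 3·2^(i + 1) = 2·(3·2^i) ≥ 2·(21i^5 + 35i).
Also, for i ≥ 27 we have 2·(21i^5 + 35i) ≥ 21(i+1)^5 + 35(i+1), since 2·(21i^5 + 35i) − (21(i+1)^5 + 35(i+1)) = 21i^5 - 105i^4 - 210i^3 - 210i^2 - 70i - 56, which is nonnegative for all i ≥ 27.
Combining, 3·2^(i + 1) ≥ 21(i+1)^5 + 35(i+1).
By induction, the statement is established for all r ≥ 27.
Hence the smallest such n₀ is 27.

n₀ = 27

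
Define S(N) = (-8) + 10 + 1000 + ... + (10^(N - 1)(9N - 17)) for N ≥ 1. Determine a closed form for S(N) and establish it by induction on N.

S(N) = 10^N(N - 2) + 2

We claim S(N) = 10^N(N - 2) + 2 for all N ≥ 1.
Base step (N = 1): S(1) = -8, and the closed form gives -8. They agree.
Inductive step: suppose the statement holds for some p ≥ 1, so S(p) = 10^p(p - 2) + 2.
Then S(p+1) = S(p) + (10^p(9p - 8)) = (10^p(p - 2) + 2) + (10^p(9p - 8)).
Simplifying, S(p+1) = 10·10^p·p - 10·10^p + 2 = 10^(p+1)((p+1) - 2) + 2,
which is the closed form with N = p+1.
By the principle of mathematical induction, the result holds for all N ≥ 1.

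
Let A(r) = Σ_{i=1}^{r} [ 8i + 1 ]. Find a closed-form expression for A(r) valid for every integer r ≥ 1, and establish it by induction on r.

A(r) = r(4r + 5)

We claim A(r) = r(4r + 5) for all r ≥ 1.
When r = 1: A(1) = 9, and the closed form gives 9. They agree.
For the inductive step, assume it holds for an arbitrary i ≥ 1, so A(i) = i(4i + 5).
Then A(i+1) = A(i) + (8i + 9) = (i(4i + 5)) + (8i + 9).
Simplifying, A(i+1) = (i + 1)(4i + 9) = (i+1)(4(i+1) + 5),
which is the closed form with r = i+1.
This completes the induction.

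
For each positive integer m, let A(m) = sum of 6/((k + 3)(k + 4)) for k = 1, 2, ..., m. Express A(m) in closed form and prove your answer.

A(m) = 3m/(2(m + 4))

We claim A(m) = 3m/(2(m + 4)) for all m ≥ 1.
Base step (m = 1): A(1) = 3/10, and the closed form gives 3/10. They agree.
For the inductive step, assume it holds for an arbitrary k ≥ 1, so A(k) = 3k/(2(k + 4)).
Then A(k+1) = A(k) + (6/((k + 4)(k + 5))) = (3k/(2(k + 4))) + (6/((k + 4)(k + 5))).
Simplifying, A(k+1) = 3(k + 1)/(2(k + 5)) = 3(k+1)/(2((k+1) + 4)),
which is the closed form with m = k+1.
This completes the induction.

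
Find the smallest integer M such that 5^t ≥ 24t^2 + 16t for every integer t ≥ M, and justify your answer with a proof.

At t = 3: 125 < 264, so the inequality fails and M ≥ 4. We prove 5^t ≥ 24t^2 + 16t for all t ≥ 4.
For the base case t = 4: 5^t = 625 and 24t^2 + 16t = 448, so 625 ≥ 448.
Suppose the result is true for t = p, so 5^p ≥ 24p^2 + 16p.
Then 5^(p + 1) = 5·(5^p) ≥ 5·(24p^2 + 16p).
Also, for p ≥ 4 we have 5·(24p^2 + 16p) ≥ 24(p+1)^2 + 16(p+1), since 5·(24p^2 + 16p) − (24(p+1)^2 + 16(p+1)) = 96p^2 + 16p - 40, which is nonnegative for all p ≥ 4.
Combining, 5^(p + 1) ≥ 24(p+1)^2 + 16(p+1).
By the principle of mathematical induction, the result holds for all t ≥ 4.
Hence the smallest such M is 4.

M = 4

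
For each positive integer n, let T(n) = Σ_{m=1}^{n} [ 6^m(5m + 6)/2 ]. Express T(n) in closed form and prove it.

We claim T(n) = 3·6^n(n + 1) - 3 for all n ≥ 1.
Base case (n = 1): T(1) = 33, and the closed form gives 33. They agree.
Suppose the result is true for n = m, so T(m) = 3·6^m(m + 1) - 3.
Then T(m+1) = T(m) + (6^m(15m + 33)) = (3·6^m(m + 1) - 3) + (6^m(15m + 33)).
Simplifying, T(m+1) = 18·6^m·m + 36·6^m - 3 = 3·6^(m+1)((m+1) + 1) - 3,
which is the closed form with n = m+1.
Hence, by induction on n, the claim holds for every n ≥ 1.

T(n) = 3·6^n(n + 1) - 3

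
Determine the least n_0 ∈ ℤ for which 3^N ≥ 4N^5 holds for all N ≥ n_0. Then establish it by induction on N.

n_0 = 13

At N = 12: 531441 < 995328, so the inequality fails and n_0 ≥ 13. We prove 3^N ≥ 4N^5 for all N ≥ 13.
When N = 13: 3^N = 1594323 and 4N^5 = 1485172, so 1594323 ≥ 1485172.
For the inductive step, assume it holds for an arbitrary p ≥ 13, so 3^p ≥ 4p^5.
Then 3^(p + 1) = 3·(3^p) ≥ 3·(4p^5).
Also, for p ≥ 13 we have 3·(4p^5) ≥ 4(p+1)^5, since 3 ≥ (1 + 1/p)^5 for all p ≥ 13.
Combining, 3^(p + 1) ≥ 4(p+1)^5.
This completes the induction.
Hence the smallest such n_0 is 13.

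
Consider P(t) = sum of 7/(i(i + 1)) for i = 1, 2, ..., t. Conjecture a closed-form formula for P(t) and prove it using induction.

We claim P(t) = 7t/(t + 1) for all t ≥ 1.
When t = 1: P(1) = 7/2, and the closed form gives 7/2. They agree.
Suppose the result is true for t = i, so P(i) = 7i/(i + 1).
Then P(i+1) = P(i) + (7/((i + 1)(i + 2))) = (7i/(i + 1)) + (7/((i + 1)(i + 2))).
Simplifying, P(i+1) = 7(i + 1)/(i + 2) = 7(i+1)/((i+1) + 1),
which is the closed form with t = i+1.
By the principle of mathematical induction, the result holds for all t ≥ 1.

P(t) = 7t/(t + 1)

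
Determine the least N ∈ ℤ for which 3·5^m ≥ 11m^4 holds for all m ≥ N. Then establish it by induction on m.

At m = 4: 1875 < 2816, so the inequality fails and N ≥ 5. We prove 3·5^m ≥ 11m^4 for all m ≥ 5.
For the base case m = 5: 3·5^m = 9375 and 11m^4 = 6875, so 9375 ≥ 6875.
Suppose the result is true for m = p, so 3·5^p ≥ 11p^4.
Then 3·5^(p + 1) = 5·(3·5^p) ≥ 5·(11p^4).
Also, for p ≥ 5 we have 5·(11p^4) ≥ 11(p+1)^4, since 5 ≥ (1 + 1/p)^4 for all p ≥ 5.
Combining, 3·5^(p + 1) ≥ 11(p+1)^4.
Hence, by induction on m, the claim holds for every m ≥ 5.
Hence the smallest such N is 5.

N = 5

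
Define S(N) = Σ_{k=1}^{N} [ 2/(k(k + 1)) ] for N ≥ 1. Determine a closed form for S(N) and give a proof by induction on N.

We claim S(N) = 2N/(N + 1) for all N ≥ 1.
For the base case N = 1: S(1) = 1, and the closed form gives 1. They agree.
Inductive step: suppose the statement holds for some k ≥ 1, so S(k) = 2k/(k + 1).
Then S(k+1) = S(k) + (2/((k + 1)(k + 2))) = (2k/(k + 1)) + (2/((k + 1)(k + 2))).
Simplifying, S(k+1) = 2(k + 1)/(k + 2) = 2(k+1)/((k+1) + 1),
which is the closed form with N = k+1.
By induction, the statement is established for all N ≥ 1.

S(N) = 2N/(N + 1)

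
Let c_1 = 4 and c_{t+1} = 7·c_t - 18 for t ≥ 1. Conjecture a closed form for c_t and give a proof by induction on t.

c_t = 7^(t - 1) + 3

Computing the first terms: c_1 = 4, c_2 = 10, c_3 = 52. This suggests c_t = 7^(t - 1) + 3.
For the base case t = 1: the formula gives 4 = 4 = c_1.
For the inductive step, assume it holds for an arbitrary r ≥ 1, so c_r = 7^(r - 1) + 3.
Then c_{r+1} = 7·c_r - 18 = 7·(7^(r - 1) + 3) - 18 = 7^r + 3 = 7^((r+1) - 1) + 3,
which is the claimed formula at t = r+1.
Hence, by induction on t, the claim holds for every t ≥ 1.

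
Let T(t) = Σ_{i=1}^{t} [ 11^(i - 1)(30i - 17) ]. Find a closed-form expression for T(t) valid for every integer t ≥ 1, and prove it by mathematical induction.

T(t) = 11^t(3t - 2) + 2

We claim T(t) = 11^t(3t - 2) + 2 for all t ≥ 1.
Base step (t = 1): T(1) = 13, and the closed form gives 13. They agree.
Inductive step: assume the claim holds for t = i, so T(i) = 11^i(3i - 2) + 2.
Then T(i+1) = T(i) + (11^i(30i + 13)) = (11^i(3i - 2) + 2) + (11^i(30i + 13)).
Simplifying, T(i+1) = 33·11^i·i + 11·11^i + 2 = 11^(i+1)(3(i+1) - 2) + 2,
which is the closed form with t = i+1.
By induction, the statement is established for all t ≥ 1.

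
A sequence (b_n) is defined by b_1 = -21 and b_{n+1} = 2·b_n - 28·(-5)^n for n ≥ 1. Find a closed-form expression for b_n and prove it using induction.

Computing the first terms: b_1 = -21, b_2 = 98, b_3 = -504. This suggests b_n = 4(-5)^n - 2^(n - 1).
When n = 1: the formula gives -21 = -21 = b_1.
Inductive step: suppose the statement holds for some i ≥ 1, so b_i = 4(-5)^i - 2^(i - 1).
Then b_{i+1} = 2·b_i - 28·(-5)^i = 2·(4(-5)^i - 2^(i - 1)) - 28·(-5)^i = 4(-5)^(i + 1) - 2^i = 4(-5)^(i+1) - 2^((i+1) - 1),
which is the claimed formula at n = i+1.
Hence, by induction on n, the claim holds for every n ≥ 1.

b_n = 4(-5)^n - 2^(n - 1)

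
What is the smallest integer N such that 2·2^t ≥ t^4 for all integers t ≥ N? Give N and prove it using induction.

N = 15

At t = 14: 32768 < 38416, so the inequality fails and N ≥ 15. We prove 2·2^t ≥ t^4 for all t ≥ 15.
Base step (t = 15): 2·2^t = 65536 and t^4 = 50625, so 65536 ≥ 50625.
Inductive step: assume the claim holds for t = p, so 2·2^p ≥ p^4.
Then 2·2^(p + 1) = 2·(2·2^p) ≥ 2·(p^4).
Also, for p ≥ 15 we have 2·(p^4) ≥ (p+1)^4, since 2 ≥ (1 + 1/p)^4 for all p ≥ 15.
Combining, 2·2^(p + 1) ≥ (p+1)^4.
This completes the induction.
Hence the smallest such N is 15.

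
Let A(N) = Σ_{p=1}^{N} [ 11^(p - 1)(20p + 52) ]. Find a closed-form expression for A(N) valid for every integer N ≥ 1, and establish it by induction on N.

We claim A(N) = 11^N(2N + 5) - 5 for all N ≥ 1.
Base step (N = 1): A(1) = 72, and the closed form gives 72. They agree.
For the inductive step, assume it holds for an arbitrary p ≥ 1, so A(p) = 11^p(2p + 5) - 5.
Then A(p+1) = A(p) + (11^p(20p + 72)) = (11^p(2p + 5) - 5) + (11^p(20p + 72)).
Simplifying, A(p+1) = 22·11^p·p + 77·11^p - 5 = 11^(p+1)(2(p+1) + 5) - 5,
which is the closed form with N = p+1.
By the principle of mathematical induction, the result holds for all N ≥ 1.

A(N) = 11^N(2N + 5) - 5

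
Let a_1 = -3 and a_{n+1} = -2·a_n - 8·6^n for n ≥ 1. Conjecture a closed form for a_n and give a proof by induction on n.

Computing the first terms: a_1 = -3, a_2 = -42, a_3 = -204. This suggests a_n = 3(-2)^(n - 1) - 6^n.
Base case (n = 1): the formula gives -3 = -3 = a_1.
Inductive step: suppose the statement holds for some j ≥ 1, so a_j = 3(-2)^(j - 1) - 6^j.
Then a_{j+1} = -2·a_j - 8·6^j = -2·(3(-2)^(j - 1) - 6^j) - 8·6^j = 3(-2)^j - 6^(j + 1) = 3(-2)^((j+1) - 1) - 6^(j+1),
which is the claimed formula at n = j+1.
By the principle of mathematical induction, the result holds for all n ≥ 1.

a_n = 3(-2)^(n - 1) - 6^n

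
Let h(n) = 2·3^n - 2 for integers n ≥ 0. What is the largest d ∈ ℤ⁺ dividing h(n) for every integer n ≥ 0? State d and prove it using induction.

Computing the first values: h(0) = 0 and h(1) = 4; gcd(0, 4) = 4, so d ≤ 4.
We prove 4 | 2·3^n - 2 for all n ≥ 0 by induction on n.
When n = 0: h(0) = 0 = 4·(0), so 4 | h(0).
Inductive step: suppose the statement holds for some k ≥ 0, i.e. 4 | h(k). Then
h(k+1) = 2·3^(k+1) - 2 = 3·(2·3^k - 2) + 4 = 3·h(k) + 4. The first term is divisible by 4 by the inductive hypothesis, and 4 is divisible by 4. Hence 4 | h(k+1).
This completes the induction.
Therefore the largest such d is 4.

d = 4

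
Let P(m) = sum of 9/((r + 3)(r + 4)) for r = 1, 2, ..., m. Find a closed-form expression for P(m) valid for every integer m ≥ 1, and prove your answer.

We claim P(m) = 9m/(4(m + 4)) for all m ≥ 1.
When m = 1: P(1) = 9/20, and the closed form gives 9/20. They agree.
Suppose the result is true for m = r, so P(r) = 9r/(4(r + 4)).
Then P(r+1) = P(r) + (9/((r + 4)(r + 5))) = (9r/(4(r + 4))) + (9/((r + 4)(r + 5))).
Simplifying, P(r+1) = 9(r + 1)/(4(r + 5)) = 9(r+1)/(4((r+1) + 4)),
which is the closed form with m = r+1.
Hence, by induction on m, the claim holds for every m ≥ 1.

P(m) = 9m/(4(m + 4))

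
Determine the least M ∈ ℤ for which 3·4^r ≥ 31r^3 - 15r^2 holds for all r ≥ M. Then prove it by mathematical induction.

M = 6

At r = 5: 3072 < 3500, so the inequality fails and M ≥ 6. We prove 3·4^r ≥ 31r^3 - 15r^2 for all r ≥ 6.
Base step (r = 6): 3·4^r = 12288 and 31r^3 - 15r^2 = 6156, so 12288 ≥ 6156.
Suppose the result is true for r = m, so 3·4^m ≥ 31m^3 - 15m^2.
Then 3·4^(m + 1) = 4·(3·4^m) ≥ 4·(31m^3 - 15m^2).
Also, for m ≥ 6 we have 4·(31m^3 - 15m^2) ≥ 31(m+1)^3 - 15(m+1)^2, since 4·(31m^3 - 15m^2) − (31(m+1)^3 - 15(m+1)^2) = 93m^3 - 138m^2 - 63m - 16, which is nonnegative for all m ≥ 6.
Combining, 3·4^(m + 1) ≥ 31(m+1)^3 - 15(m+1)^2.
This completes the induction.
Hence the smallest such M is 6.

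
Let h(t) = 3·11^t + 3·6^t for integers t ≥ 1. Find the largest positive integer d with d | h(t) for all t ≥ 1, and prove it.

Computing the first values: h(1) = 51 and h(2) = 471; gcd(51, 471) = 3, so d ≤ 3.
We prove 3 | 3·11^t + 3·6^t for all t ≥ 1 by induction on t.
When t = 1: h(1) = 51 = 3·(17), so 3 | h(1).
Suppose the result is true for t = i, i.e. 3 | h(i). Then
h(i+1) − 11·h(i) = (3·11^(i+1) + 3·6^(i+1)) − 11·(3·11^i + 3·6^i) = (3)·6^i·(6 − 11) = (-15)·6^i. Since 3 | h(i) by the inductive hypothesis, 3 | 11·h(i); and 3 | -15 since -15 = 3·-5. Therefore 3 | h(i+1).
By induction, the statement is established for all t ≥ 1.
Therefore the largest such d is 3.

d = 3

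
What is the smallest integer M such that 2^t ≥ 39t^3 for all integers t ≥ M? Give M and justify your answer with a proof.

At t = 17: 131072 < 191607, so the inequality fails and M ≥ 18. We prove 2^t ≥ 39t^3 for all t ≥ 18.
For the base case t = 18: 2^t = 262144 and 39t^3 = 227448, so 262144 ≥ 227448.
Suppose the result is true for t = r, so 2^r ≥ 39r^3.
Then 2^(r + 1) = 2·(2^r) ≥ 2·(39r^3).
Also, for r ≥ 18 we have 2·(39r^3) ≥ 39(r+1)^3, since 2 ≥ (1 + 1/r)^3 for all r ≥ 18.
Combining, 2^(r + 1) ≥ 39(r+1)^3.
By induction, the statement is established for all t ≥ 18.
Hence the smallest such M is 18.

M = 18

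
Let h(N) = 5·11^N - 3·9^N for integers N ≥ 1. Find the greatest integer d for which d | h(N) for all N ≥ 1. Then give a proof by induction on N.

Computing the first values: h(1) = 28 and h(2) = 362; gcd(28, 362) = 2, so d ≤ 2.
We prove 2 | 5·11^N - 3·9^N for all N ≥ 1 by induction on N.
When N = 1: h(1) = 28 = 2·(14), so 2 | h(1).
Suppose the result is true for N = i, i.e. 2 | h(i). Then
h(i+1) − 11·h(i) = (5·11^(i+1) - 3·9^(i+1)) − 11·(5·11^i - 3·9^i) = (-3)·9^i·(9 − 11) = (6)·9^i. Since 2 | h(i) by the inductive hypothesis, 2 | 11·h(i); and 2 | 6 since 6 = 2·3. Therefore 2 | h(i+1).
By induction, the statement is established for all N ≥ 1.
Therefore the largest such d is 2.

d = 2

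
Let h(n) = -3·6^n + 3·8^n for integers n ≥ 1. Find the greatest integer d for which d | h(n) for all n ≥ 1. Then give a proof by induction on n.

d = 6

Computing the first values: h(1) = 6 and h(2) = 84; gcd(6, 84) = 6, so d ≤ 6.
We prove 6 | -3·6^n + 3·8^n for all n ≥ 1 by induction on n.
Base step (n = 1): h(1) = 6 = 6·(1), so 6 | h(1).
Suppose the result is true for n = m, i.e. 6 | h(m). Then
h(m+1) − 8·h(m) = (-3·6^(m+1) + 3·8^(m+1)) − 8·(-3·6^m + 3·8^m) = (-3)·6^m·(6 − 8) = (6)·6^m. Since 6 | h(m) by the inductive hypothesis, 6 | 8·h(m); and 6 | 6 since 6 = 6·1. Therefore 6 | h(m+1).
By the principle of mathematical induction, the result holds for all n ≥ 1.
Therefore the largest such d is 6.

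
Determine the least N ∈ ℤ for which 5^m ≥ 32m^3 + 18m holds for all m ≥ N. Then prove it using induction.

At m = 5: 3125 < 4090, so the inequality fails and N ≥ 6. We prove 5^m ≥ 32m^3 + 18m for all m ≥ 6.
Base case (m = 6): 5^m = 15625 and 32m^3 + 18m = 7020, so 15625 ≥ 7020.
Inductive step: suppose the statement holds for some i ≥ 6, so 5^i ≥ 32i^3 + 18i.
Then 5^(i + 1) = 5·(5^i) ≥ 5·(32i^3 + 18i).
Also, for i ≥ 6 we have 5·(32i^3 + 18i) ≥ 32(i+1)^3 + 18(i+1), since 5·(32i^3 + 18i) − (32(i+1)^3 + 18(i+1)) = 128i^3 - 96i^2 - 24i - 50, which is nonnegative for all i ≥ 6.
Combining, 5^(i + 1) ≥ 32(i+1)^3 + 18(i+1).
By the principle of mathematical induction, the result holds for all m ≥ 6.
Hence the smallest such N is 6.

N = 6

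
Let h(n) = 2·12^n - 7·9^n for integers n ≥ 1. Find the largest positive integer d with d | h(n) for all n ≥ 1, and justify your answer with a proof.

Computing the first values: h(1) = -39 and h(2) = -279; gcd(-39, -279) = 3, so d ≤ 3.
We prove 3 | 2·12^n - 7·9^n for all n ≥ 1 by induction on n.
Base case (n = 1): h(1) = -39 = 3·(-13), so 3 | h(1).
Inductive step: assume the claim holds for n = m, i.e. 3 | h(m). Then
h(m+1) − 12·h(m) = (2·12^(m+1) - 7·9^(m+1)) − 12·(2·12^m - 7·9^m) = (-7)·9^m·(9 − 12) = (21)·9^m. Since 3 | h(m) by the inductive hypothesis, 3 | 12·h(m); and 3 | 21 since 21 = 3·7. Therefore 3 | h(m+1).
Hence, by induction on n, the claim holds for every n ≥ 1.
Therefore the largest such d is 3.

d = 3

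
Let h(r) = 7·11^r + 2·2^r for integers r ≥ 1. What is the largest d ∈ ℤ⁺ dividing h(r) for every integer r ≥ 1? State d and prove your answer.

d = 9

Computing the first values: h(1) = 81 and h(2) = 855; gcd(81, 855) = 9, so d ≤ 9.
We prove 9 | 7·11^r + 2·2^r for all r ≥ 1 by induction on r.
When r = 1: h(1) = 81 = 9·(9), so 9 | h(1).
Suppose the result is true for r = i, i.e. 9 | h(i). Then
h(i+1) − 11·h(i) = (7·11^(i+1) + 2·2^(i+1)) − 11·(7·11^i + 2·2^i) = (2)·2^i·(2 − 11) = (-18)·2^i. Since 9 | h(i) by the inductive hypothesis, 9 | 11·h(i); and 9 | -18 since -18 = 9·-2. Therefore 9 | h(i+1).
Hence, by induction on r, the claim holds for every r ≥ 1.
Therefore the largest such d is 9.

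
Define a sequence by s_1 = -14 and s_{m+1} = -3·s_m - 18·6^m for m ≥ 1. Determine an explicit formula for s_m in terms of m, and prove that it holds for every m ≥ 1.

s_m = -2(-3)^(m - 1) - 2·6^m

Computing the first terms: s_1 = -14, s_2 = -66, s_3 = -450. This suggests s_m = -2(-3)^(m - 1) - 2·6^m.
Base step (m = 1): the formula gives -14 = -14 = s_1.
Inductive step: assume the claim holds for m = p, so s_p = -2(-3)^(p - 1) - 2·6^p.
Then s_{p+1} = -3·s_p - 18·6^p = -3·(-2(-3)^(p - 1) - 2·6^p) - 18·6^p = -2(-3)^p - 2·6^(p + 1) = -2(-3)^((p+1) - 1) - 2·6^(p+1),
which is the claimed formula at m = p+1.
This completes the induction.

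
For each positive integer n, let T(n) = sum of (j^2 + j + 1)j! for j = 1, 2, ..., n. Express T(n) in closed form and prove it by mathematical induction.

T(n) = (n + 1)(n + 1)! - 1

We claim T(n) = (n + 1)(n + 1)! - 1 for all n ≥ 1.
For the base case n = 1: T(1) = 3, and the closed form gives 3. They agree.
Suppose the result is true for n = j, so T(j) = (j + 1)(j + 1)! - 1.
Then T(j+1) = T(j) + ((j^2 + 3j + 3)(j + 1)!) = ((j + 1)(j + 1)! - 1) + ((j^2 + 3j + 3)(j + 1)!).
Simplifying, T(j+1) = ((j+1) + 1)((j+1) + 1)! - 1,
which is the closed form with n = j+1.
Hence, by induction on n, the claim holds for every n ≥ 1.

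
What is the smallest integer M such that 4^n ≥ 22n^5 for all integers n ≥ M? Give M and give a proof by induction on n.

At n = 10: 1048576 < 2200000, so the inequality fails and M ≥ 11. We prove 4^n ≥ 22n^5 for all n ≥ 11.
Base case (n = 11): 4^n = 4194304 and 22n^5 = 3543122, so 4194304 ≥ 3543122.
For the inductive step, assume it holds for an arbitrary i ≥ 11, so 4^i ≥ 22i^5.
Then 4^(i + 1) = 4·(4^i) ≥ 4·(22i^5).
Also, for i ≥ 11 we have 4·(22i^5) ≥ 22(i+1)^5, since 4 ≥ (1 + 1/i)^5 for all i ≥ 11.
Combining, 4^(i + 1) ≥ 22(i+1)^5.
This completes the induction.
Hence the smallest such M is 11.

M = 11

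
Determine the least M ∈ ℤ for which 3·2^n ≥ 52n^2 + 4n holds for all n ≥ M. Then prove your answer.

M = 12

At n = 11: 6144 < 6336, so the inequality fails and M ≥ 12. We prove 3·2^n ≥ 52n^2 + 4n for all n ≥ 12.
When n = 12: 3·2^n = 12288 and 52n^2 + 4n = 7536, so 12288 ≥ 7536.
Inductive step: suppose the statement holds for some m ≥ 12, so 3·2^m ≥ 52m^2 + 4m.
Then 3·2^(m + 1) = 2·(3·2^m) ≥ 2·(52m^2 + 4m).
Also, for m ≥ 12 we have 2·(52m^2 + 4m) ≥ 52(m+1)^2 + 4(m+1), since 2·(52m^2 + 4m) − (52(m+1)^2 + 4(m+1)) = 52m^2 - 100m - 56, which is nonnegative for all m ≥ 12.
Combining, 3·2^(m + 1) ≥ 52(m+1)^2 + 4(m+1).
Hence, by induction on n, the claim holds for every n ≥ 12.
Hence the smallest such M is 12.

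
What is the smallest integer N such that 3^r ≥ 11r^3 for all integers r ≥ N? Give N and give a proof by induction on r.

At r = 7: 2187 < 3773, so the inequality fails and N ≥ 8. We prove 3^r ≥ 11r^3 for all r ≥ 8.
Base step (r = 8): 3^r = 6561 and 11r^3 = 5632, so 6561 ≥ 5632.
Inductive step: assume the claim holds for r = j, so 3^j ≥ 11j^3.
Then 3^(j + 1) = 3·(3^j) ≥ 3·(11j^3).
Also, for j ≥ 8 we have 3·(11j^3) ≥ 11(j+1)^3, since 3 ≥ (1 + 1/j)^3 for all j ≥ 8.
Combining, 3^(j + 1) ≥ 11(j+1)^3.
This completes the induction.
Hence the smallest such N is 8.

N = 8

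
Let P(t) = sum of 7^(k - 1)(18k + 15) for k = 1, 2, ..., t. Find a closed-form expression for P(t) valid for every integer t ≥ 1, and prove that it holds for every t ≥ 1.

P(t) = 7^t(3t + 2) - 2

We claim P(t) = 7^t(3t + 2) - 2 for all t ≥ 1.
When t = 1: P(1) = 33, and the closed form gives 33. They agree.
Inductive step: assume the claim holds for t = k, so P(k) = 7^k(3k + 2) - 2.
Then P(k+1) = P(k) + (7^k(18k + 33)) = (7^k(3k + 2) - 2) + (7^k(18k + 33)).
Simplifying, P(k+1) = 21·7^k·k + 35·7^k - 2 = 7^(k+1)(3(k+1) + 2) - 2,
which is the closed form with t = k+1.
By the principle of mathematical induction, the result holds for all t ≥ 1.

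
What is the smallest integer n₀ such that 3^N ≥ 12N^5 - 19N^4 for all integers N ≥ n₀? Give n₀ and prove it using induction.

At N = 14: 4782969 < 5723984, so the inequality fails and n₀ ≥ 15. We prove 3^N ≥ 12N^5 - 19N^4 for all N ≥ 15.
For the base case N = 15: 3^N = 14348907 and 12N^5 - 19N^4 = 8150625, so 14348907 ≥ 8150625.
For the inductive step, assume it holds for an arbitrary i ≥ 15, so 3^i ≥ 12i^5 - 19i^4.
Then 3^(i + 1) = 3·(3^i) ≥ 3·(12i^5 - 19i^4).
Also, for i ≥ 15 we have 3·(12i^5 - 19i^4) ≥ 12(i+1)^5 - 19(i+1)^4, since 3·(12i^5 - 19i^4) − (12(i+1)^5 - 19(i+1)^4) = 24i^5 - 98i^4 - 44i^3 - 6i^2 + 16i + 7, which is nonnegative for all i ≥ 15.
Combining, 3^(i + 1) ≥ 12(i+1)^5 - 19(i+1)^4.
This completes the induction.
Hence the smallest such n₀ is 15.

n₀ = 15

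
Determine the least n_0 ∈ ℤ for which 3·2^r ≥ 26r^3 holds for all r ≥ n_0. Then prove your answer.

n_0 = 15

At r = 14: 49152 < 71344, so the inequality fails and n_0 ≥ 15. We prove 3·2^r ≥ 26r^3 for all r ≥ 15.
Base case (r = 15): 3·2^r = 98304 and 26r^3 = 87750, so 98304 ≥ 87750.
Inductive step: assume the claim holds for r = k, so 3·2^k ≥ 26k^3.
Then 3·2^(k + 1) = 2·(3·2^k) ≥ 2·(26k^3).
Also, for k ≥ 15 we have 2·(26k^3) ≥ 26(k+1)^3, since 2 ≥ (1 + 1/k)^3 for all k ≥ 15.
Combining, 3·2^(k + 1) ≥ 26(k+1)^3.
By induction, the statement is established for all r ≥ 15.
Hence the smallest such n_0 is 15.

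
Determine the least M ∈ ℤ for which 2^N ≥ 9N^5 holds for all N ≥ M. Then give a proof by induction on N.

M = 27

At N = 26: 67108864 < 106932384, so the inequality fails and M ≥ 27. We prove 2^N ≥ 9N^5 for all N ≥ 27.
For the base case N = 27: 2^N = 134217728 and 9N^5 = 129140163, so 134217728 ≥ 129140163.
Inductive step: suppose the statement holds for some i ≥ 27, so 2^i ≥ 9i^5.
Then 2^(i + 1) = 2·(2^i) ≥ 2·(9i^5).
Also, for i ≥ 27 we have 2·(9i^5) ≥ 9(i+1)^5, since 2 ≥ (1 + 1/i)^5 for all i ≥ 27.
Combining, 2^(i + 1) ≥ 9(i+1)^5.
Hence, by induction on N, the claim holds for every N ≥ 27.
Hence the smallest such M is 27.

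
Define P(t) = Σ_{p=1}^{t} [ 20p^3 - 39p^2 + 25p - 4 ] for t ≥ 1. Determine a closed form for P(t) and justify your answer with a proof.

P(t) = t(5t^3 - 3t^2 - 2t + 2)

We claim P(t) = t(5t^3 - 3t^2 - 2t + 2) for all t ≥ 1.
Base step (t = 1): P(1) = 2, and the closed form gives 2. They agree.
Suppose the result is true for t = p, so P(p) = p(5p^3 - 3p^2 - 2p + 2).
Then P(p+1) = P(p) + (20p^3 + 21p^2 + 7p + 2) = (p(5p^3 - 3p^2 - 2p + 2)) + (20p^3 + 21p^2 + 7p + 2).
Simplifying, P(p+1) = (p + 1)(5p^3 + 12p^2 + 7p + 2) = (p+1)(5(p+1)^3 - 3(p+1)^2 - 2(p+1) + 2),
which is the closed form with t = p+1.
Hence, by induction on t, the claim holds for every t ≥ 1.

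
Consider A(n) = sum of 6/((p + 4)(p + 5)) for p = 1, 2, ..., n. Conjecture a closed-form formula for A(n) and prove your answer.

We claim A(n) = 6n/(5(n + 5)) for all n ≥ 1.
When n = 1: A(1) = 1/5, and the closed form gives 1/5. They agree.
Suppose the result is true for n = p, so A(p) = 6p/(5(p + 5)).
Then A(p+1) = A(p) + (6/((p + 5)(p + 6))) = (6p/(5(p + 5))) + (6/((p + 5)(p + 6))).
Simplifying, A(p+1) = 6(p + 1)/(5(p + 6)) = 6(p+1)/(5((p+1) + 5)),
which is the closed form with n = p+1.
By induction, the statement is established for all n ≥ 1.

A(n) = 6n/(5(n + 5))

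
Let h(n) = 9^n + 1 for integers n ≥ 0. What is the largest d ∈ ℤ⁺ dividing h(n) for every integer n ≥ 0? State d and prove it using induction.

d = 2

Computing the first values: h(0) = 2 and h(1) = 10; gcd(2, 10) = 2, so d ≤ 2.
We prove 2 | 9^n + 1 for all n ≥ 0 by induction on n.
Base step (n = 0): h(0) = 2 = 2·(1), so 2 | h(0).
Suppose the result is true for n = j, i.e. 2 | h(j). Then
h(j+1) = 9^(j+1) + 1 = 9·(9^j + 1) - 8 = 9·h(j) - 8. The first term is divisible by 2 by the inductive hypothesis, and -8 is divisible by 2. Hence 2 | h(j+1).
Hence, by induction on n, the claim holds for every n ≥ 0.
Therefore the largest such d is 2.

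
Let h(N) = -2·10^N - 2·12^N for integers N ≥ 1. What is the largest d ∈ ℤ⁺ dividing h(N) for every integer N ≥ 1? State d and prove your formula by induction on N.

d = 4

Computing the first values: h(1) = -44 and h(2) = -488; gcd(-44, -488) = 4, so d ≤ 4.
We prove 4 | -2·10^N - 2·12^N for all N ≥ 1 by induction on N.
Base case (N = 1): h(1) = -44 = 4·(-11), so 4 | h(1).
Inductive step: suppose the statement holds for some p ≥ 1, i.e. 4 | h(p). Then
h(p+1) − 12·h(p) = (-2·10^(p+1) - 2·12^(p+1)) − 12·(-2·10^p - 2·12^p) = (-2)·10^p·(10 − 12) = (4)·10^p. Since 4 | h(p) by the inductive hypothesis, 4 | 12·h(p); and 4 | 4 since 4 = 4·1. Therefore 4 | h(p+1).
Hence, by induction on N, the claim holds for every N ≥ 1.
Therefore the largest such d is 4.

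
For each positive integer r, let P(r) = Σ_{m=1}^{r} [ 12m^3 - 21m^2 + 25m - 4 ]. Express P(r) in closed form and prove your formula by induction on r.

We claim P(r) = r(3r^3 - r^2 + 5r + 5) for all r ≥ 1.
Base case (r = 1): P(1) = 12, and the closed form gives 12. They agree.
Suppose the result is true for r = m, so P(m) = m(3m^3 - m^2 + 5m + 5).
Then P(m+1) = P(m) + (12m^3 + 15m^2 + 19m + 12) = (m(3m^3 - m^2 + 5m + 5)) + (12m^3 + 15m^2 + 19m + 12).
Simplifying, P(m+1) = (m + 1)(3m^3 + 8m^2 + 12m + 12) = (m+1)(3(m+1)^3 - (m+1)^2 + 5(m+1) + 5),
which is the closed form with r = m+1.
Hence, by induction on r, the claim holds for every r ≥ 1.

P(r) = r(3r^3 - r^2 + 5r + 5)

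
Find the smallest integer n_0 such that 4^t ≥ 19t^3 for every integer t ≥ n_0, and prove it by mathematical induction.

n_0 = 7

At t = 6: 4096 < 4104, so the inequality fails and n_0 ≥ 7. We prove 4^t ≥ 19t^3 for all t ≥ 7.
Base step (t = 7): 4^t = 16384 and 19t^3 = 6517, so 16384 ≥ 6517.
Inductive step: suppose the statement holds for some p ≥ 7, so 4^p ≥ 19p^3.
Then 4^(p + 1) = 4·(4^p) ≥ 4·(19p^3).
Also, for p ≥ 7 we have 4·(19p^3) ≥ 19(p+1)^3, since 4 ≥ (1 + 1/p)^3 for all p ≥ 7.
Combining, 4^(p + 1) ≥ 19(p+1)^3.
By induction, the statement is established for all t ≥ 7.
Hence the smallest such n_0 is 7.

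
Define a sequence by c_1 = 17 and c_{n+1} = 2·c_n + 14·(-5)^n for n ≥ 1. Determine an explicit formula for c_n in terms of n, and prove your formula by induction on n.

Computing the first terms: c_1 = 17, c_2 = -36, c_3 = 278. This suggests c_n = -2(-5)^n + 7·2^(n - 1).
Base case (n = 1): the formula gives 17 = 17 = c_1.
Inductive step: assume the claim holds for n = p, so c_p = -2(-5)^p + 7·2^(p - 1).
Then c_{p+1} = 2·c_p + 14·(-5)^p = 2·(-2(-5)^p + 7·2^(p - 1)) + 14·(-5)^p = -2(-5)^(p + 1) + 7·2^p = -2(-5)^(p+1) + 7·2^((p+1) - 1),
which is the claimed formula at n = p+1.
By the principle of mathematical induction, the result holds for all n ≥ 1.

c_n = -2(-5)^n + 7·2^(n - 1)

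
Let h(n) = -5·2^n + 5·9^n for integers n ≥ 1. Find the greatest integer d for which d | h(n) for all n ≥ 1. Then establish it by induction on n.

d = 35

Computing the first values: h(1) = 35 and h(2) = 385; gcd(35, 385) = 35, so d ≤ 35.
We prove 35 | -5·2^n + 5·9^n for all n ≥ 1 by induction on n.
When n = 1: h(1) = 35 = 35·(1), so 35 | h(1).
For the inductive step, assume it holds for an arbitrary j ≥ 1, i.e. 35 | h(j). Then
h(j+1) − 9·h(j) = (-5·2^(j+1) + 5·9^(j+1)) − 9·(-5·2^j + 5·9^j) = (-5)·2^j·(2 − 9) = (35)·2^j. Since 35 | h(j) by the inductive hypothesis, 35 | 9·h(j); and 35 | 35 since 35 = 35·1. Therefore 35 | h(j+1).
This completes the induction.
Therefore the largest such d is 35.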